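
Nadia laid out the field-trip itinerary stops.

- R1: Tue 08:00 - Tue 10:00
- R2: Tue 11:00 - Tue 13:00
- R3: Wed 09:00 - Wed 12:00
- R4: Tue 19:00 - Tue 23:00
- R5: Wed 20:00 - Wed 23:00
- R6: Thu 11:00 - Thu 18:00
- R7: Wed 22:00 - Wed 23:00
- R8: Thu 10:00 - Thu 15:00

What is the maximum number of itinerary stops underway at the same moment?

Sort all start/end points and keep a running count:
Tue 08:00 start R1 → 1
Tue 10:00 end R1 → 0
Tue 11:00 start R2 → 1
Tue 13:00 end R2 → 0
Tue 19:00 start R4 → 1
Tue 23:00 end R4 → 0
Wed 09:00 start R3 → 1
Wed 12:00 end R3 → 0
Wed 20:00 start R5 → 1
Wed 22:00 start R7 → 2
Wed 23:00 end R5 → 1
Wed 23:00 end R7 → 0
Thu 10:00 start R8 → 1
Thu 11:00 start R6 → 2
Thu 15:00 end R8 → 1
Thu 18:00 end R6 → 0
Peak is 2, at Wed 22:00 (R5, R7).

2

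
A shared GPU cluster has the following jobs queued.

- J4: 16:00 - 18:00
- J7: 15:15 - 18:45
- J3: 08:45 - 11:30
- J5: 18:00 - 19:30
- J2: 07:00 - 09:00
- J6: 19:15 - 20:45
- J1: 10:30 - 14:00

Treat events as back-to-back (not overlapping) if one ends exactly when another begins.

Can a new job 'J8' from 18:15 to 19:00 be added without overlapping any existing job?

J2: ends 09:00 at or before J8 starts 18:15 → clear.
J3: ends 11:30 at or before J8 starts 18:15 → clear.
J1: ends 14:00 at or before J8 starts 18:15 → clear.
J7: starts 15:15 before J8 ends 19:00, and ends 18:45 after J8 starts 18:15 → overlap.
J4: ends 18:00 at or before J8 starts 18:15 → clear.
J5: starts 18:00 before J8 ends 19:00, and ends 19:30 after J8 starts 18:15 → overlap.
J6: starts 19:15 at or after J8 ends 19:00 → clear.
J8 overlaps J5, J7.

No — it overlaps J5, J7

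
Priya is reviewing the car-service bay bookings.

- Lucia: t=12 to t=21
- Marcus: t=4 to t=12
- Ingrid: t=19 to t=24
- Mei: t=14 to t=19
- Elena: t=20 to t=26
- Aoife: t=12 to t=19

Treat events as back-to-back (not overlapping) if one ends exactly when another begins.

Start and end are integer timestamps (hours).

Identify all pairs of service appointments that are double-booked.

Aoife & Lucia, Aoife & Mei, Elena & Ingrid, Elena & Lucia, Ingrid & Lucia, Lucia & Mei

Check each pair: they overlap iff neither finishes before the other starts.
Sorted by start: Marcus, Lucia, Aoife, Mei, Ingrid, Elena.
Lucia starts exactly when Marcus ends (back-to-back, no overlap) — done with Marcus.
Aoife starts before Lucia ends → Lucia and Aoife overlap.
Mei starts before Lucia ends → Lucia and Mei overlap.
Ingrid starts before Lucia ends → Lucia and Ingrid overlap.
Elena starts before Lucia ends → Lucia and Elena overlap.
Mei starts before Aoife ends → Aoife and Mei overlap.
Ingrid starts exactly when Aoife ends (back-to-back, no overlap) — done with Aoife.
Ingrid starts exactly when Mei ends (back-to-back, no overlap) — done with Mei.
Elena starts before Ingrid ends → Ingrid and Elena overlap.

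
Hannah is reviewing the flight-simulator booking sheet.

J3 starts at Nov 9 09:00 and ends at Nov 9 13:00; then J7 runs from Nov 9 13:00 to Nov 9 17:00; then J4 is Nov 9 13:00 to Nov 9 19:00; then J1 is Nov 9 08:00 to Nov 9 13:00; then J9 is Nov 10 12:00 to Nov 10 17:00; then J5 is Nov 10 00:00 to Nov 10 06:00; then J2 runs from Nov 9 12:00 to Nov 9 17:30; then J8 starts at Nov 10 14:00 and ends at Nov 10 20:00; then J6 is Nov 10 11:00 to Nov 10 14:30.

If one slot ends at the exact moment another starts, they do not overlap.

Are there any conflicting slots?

Sorted by start: J1, J3, J2, J4, J7, J5, J6, J9, J8.
J3 starts before J1 ends → J1 and J3 overlap.
That's a conflict, so the schedule is not conflict-free.

Yes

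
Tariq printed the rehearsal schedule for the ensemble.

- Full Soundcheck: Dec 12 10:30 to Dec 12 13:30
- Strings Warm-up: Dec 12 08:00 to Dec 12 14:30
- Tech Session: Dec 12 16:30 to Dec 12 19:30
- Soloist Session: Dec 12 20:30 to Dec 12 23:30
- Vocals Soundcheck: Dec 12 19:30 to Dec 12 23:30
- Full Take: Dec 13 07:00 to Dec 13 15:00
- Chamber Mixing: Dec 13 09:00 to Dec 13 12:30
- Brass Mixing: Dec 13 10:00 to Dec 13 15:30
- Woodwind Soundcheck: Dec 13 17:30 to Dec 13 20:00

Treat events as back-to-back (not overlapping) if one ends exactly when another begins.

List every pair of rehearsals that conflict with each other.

Sorted by start: Strings Warm-up, Full Soundcheck, Tech Session, Vocals Soundcheck, Soloist Session, Full Take, Chamber Mixing, Brass Mixing, Woodwind Soundcheck.
Full Soundcheck starts before Strings Warm-up ends → Strings Warm-up and Full Soundcheck overlap.
Tech Session starts after Strings Warm-up ends — done with Strings Warm-up.
Tech Session starts after Full Soundcheck ends — done with Full Soundcheck.
Vocals Soundcheck starts exactly when Tech Session ends (back-to-back, no overlap) — done with Tech Session.
Soloist Session starts before Vocals Soundcheck ends → Vocals Soundcheck and Soloist Session overlap.
Full Take starts after Vocals Soundcheck ends — done with Vocals Soundcheck.
Full Take starts after Soloist Session ends — done with Soloist Session.
Chamber Mixing starts before Full Take ends → Full Take and Chamber Mixing overlap.
Brass Mixing starts before Full Take ends → Full Take and Brass Mixing overlap.
Woodwind Soundcheck starts after Full Take ends.
Brass Mixing starts before Chamber Mixing ends → Chamber Mixing and Brass Mixing overlap.
Woodwind Soundcheck starts after Chamber Mixing ends.
Woodwind Soundcheck starts after Brass Mixing ends.

Brass Mixing & Chamber Mixing, Brass Mixing & Full Take, Chamber Mixing & Full Take, Full Soundcheck & Strings Warm-up, Soloist Session & Vocals Soundcheck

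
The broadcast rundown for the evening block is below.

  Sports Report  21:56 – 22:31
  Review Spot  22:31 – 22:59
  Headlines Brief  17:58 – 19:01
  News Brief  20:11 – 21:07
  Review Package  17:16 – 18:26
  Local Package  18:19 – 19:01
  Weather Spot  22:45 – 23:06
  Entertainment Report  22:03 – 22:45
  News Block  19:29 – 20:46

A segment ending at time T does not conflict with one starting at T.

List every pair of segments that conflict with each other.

Sorted by start: Review Package, Headlines Brief, Local Package, News Block, News Brief, Sports Report, Entertainment Report, Review Spot, Weather Spot.
Headlines Brief starts before Review Package ends → Review Package and Headlines Brief overlap.
Local Package starts before Review Package ends → Review Package and Local Package overlap.
News Block starts after Review Package ends, so Review Package has no further overlaps.
Local Package starts before Headlines Brief ends → Headlines Brief and Local Package overlap.
News Block starts after Headlines Brief ends, so Headlines Brief has no further overlaps.
News Block starts after Local Package ends, so Local Package has no further overlaps.
News Brief starts before News Block ends → News Block and News Brief overlap.
Sports Report starts after News Block ends, so News Block has no further overlaps.
Sports Report starts after News Brief ends, so News Brief has no further overlaps.
Entertainment Report starts before Sports Report ends → Sports Report and Entertainment Report overlap.
Review Spot starts exactly when Sports Report ends (back-to-back, no overlap), so Sports Report has no further overlaps.
Review Spot starts before Entertainment Report ends → Entertainment Report and Review Spot overlap.
Weather Spot starts exactly when Entertainment Report ends (back-to-back, no overlap).
Weather Spot starts before Review Spot ends → Review Spot and Weather Spot overlap.

Entertainment Report & Review Spot, Entertainment Report & Sports Report, Headlines Brief & Local Package, Headlines Brief & Review Package, Local Package & Review Package, News Block & News Brief, Review Spot & Weather Spot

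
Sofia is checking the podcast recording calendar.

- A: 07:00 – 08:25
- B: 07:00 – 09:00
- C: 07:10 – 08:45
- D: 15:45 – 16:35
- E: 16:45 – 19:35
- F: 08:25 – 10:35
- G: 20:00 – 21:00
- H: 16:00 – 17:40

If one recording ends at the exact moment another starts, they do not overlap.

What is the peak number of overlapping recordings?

Sweep the timeline, counting +1 at each start and −1 at each end (ends before starts at a tie):
07:00 start A → 1
07:00 start B → 2
07:10 start C → 3
08:25 end A → 2
08:25 start F → 3
08:45 end C → 2
09:00 end B → 1
10:35 end F → 0
15:45 start D → 1
16:00 start H → 2
16:35 end D → 1
16:45 start E → 2
17:40 end H → 1
19:35 end E → 0
20:00 start G → 1
21:00 end G → 0
Peak is 3, at 07:10 (A, B, C).

3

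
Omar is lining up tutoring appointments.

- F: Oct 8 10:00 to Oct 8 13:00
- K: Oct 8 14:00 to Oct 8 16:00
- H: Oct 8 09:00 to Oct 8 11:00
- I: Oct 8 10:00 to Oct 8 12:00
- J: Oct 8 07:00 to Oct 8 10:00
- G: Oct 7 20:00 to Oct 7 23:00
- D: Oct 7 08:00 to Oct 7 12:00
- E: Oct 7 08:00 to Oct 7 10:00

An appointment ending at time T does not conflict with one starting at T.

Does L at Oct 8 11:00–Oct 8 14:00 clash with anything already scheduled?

Yes — it overlaps F, I

D: ends Oct 7 12:00 at or before L starts Oct 8 11:00 → clear.
E: ends Oct 7 10:00 at or before L starts Oct 8 11:00 → clear.
G: ends Oct 7 23:00 at or before L starts Oct 8 11:00 → clear.
J: ends Oct 8 10:00 at or before L starts Oct 8 11:00 → clear.
H: ends Oct 8 11:00 at or before L starts Oct 8 11:00 → clear.
F: starts Oct 8 10:00 before L ends Oct 8 14:00, and ends Oct 8 13:00 after L starts Oct 8 11:00 → overlap.
I: starts Oct 8 10:00 before L ends Oct 8 14:00, and ends Oct 8 12:00 after L starts Oct 8 11:00 → overlap.
K: starts Oct 8 14:00 at or after L ends Oct 8 14:00 → clear.
L overlaps F, I.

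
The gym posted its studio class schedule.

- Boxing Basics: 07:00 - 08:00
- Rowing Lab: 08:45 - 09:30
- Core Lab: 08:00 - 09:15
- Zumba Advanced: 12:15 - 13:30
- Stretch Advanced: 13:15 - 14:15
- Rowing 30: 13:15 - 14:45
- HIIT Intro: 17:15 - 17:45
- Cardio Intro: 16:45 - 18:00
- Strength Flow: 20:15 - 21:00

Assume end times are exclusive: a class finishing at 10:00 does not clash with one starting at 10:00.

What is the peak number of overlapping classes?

3

Sweep the timeline, counting +1 at each start and −1 at each end (ends before starts at a tie):
07:00 start Boxing Basics → 1
08:00 end Boxing Basics → 0
08:00 start Core Lab → 1
08:45 start Rowing Lab → 2
09:15 end Core Lab → 1
09:30 end Rowing Lab → 0
12:15 start Zumba Advanced → 1
13:15 start Rowing 30 → 2
13:15 start Stretch Advanced → 3
13:30 end Zumba Advanced → 2
14:15 end Stretch Advanced → 1
14:45 end Rowing 30 → 0
16:45 start Cardio Intro → 1
17:15 start HIIT Intro → 2
17:45 end HIIT Intro → 1
18:00 end Cardio Intro → 0
20:15 start Strength Flow → 1
21:00 end Strength Flow → 0
Peak is 3, at 13:15 (Rowing 30, Stretch Advanced, Zumba Advanced).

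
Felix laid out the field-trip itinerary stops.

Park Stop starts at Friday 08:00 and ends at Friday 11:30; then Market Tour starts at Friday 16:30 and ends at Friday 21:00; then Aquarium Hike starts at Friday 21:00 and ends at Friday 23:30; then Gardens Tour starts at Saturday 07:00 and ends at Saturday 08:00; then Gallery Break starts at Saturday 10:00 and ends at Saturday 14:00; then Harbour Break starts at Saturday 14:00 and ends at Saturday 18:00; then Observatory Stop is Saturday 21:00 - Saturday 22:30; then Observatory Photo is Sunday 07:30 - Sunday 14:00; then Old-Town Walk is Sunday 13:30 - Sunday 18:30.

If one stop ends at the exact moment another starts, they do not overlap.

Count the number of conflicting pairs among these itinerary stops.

Check each pair: they overlap iff neither finishes before the other starts.
Sorted by start: Park Stop, Market Tour, Aquarium Hike, Gardens Tour, Gallery Break, Harbour Break, Observatory Stop, Observatory Photo, Old-Town Walk.
Market Tour starts after Park Stop ends; Park Stop is clear from here.
Aquarium Hike starts exactly when Market Tour ends (back-to-back, no overlap); Market Tour is clear from here.
Gardens Tour starts after Aquarium Hike ends; Aquarium Hike is clear from here.
Gallery Break starts after Gardens Tour ends; Gardens Tour is clear from here.
Harbour Break starts exactly when Gallery Break ends (back-to-back, no overlap); Gallery Break is clear from here.
Observatory Stop starts after Harbour Break ends; Harbour Break is clear from here.
Observatory Photo starts after Observatory Stop ends; Observatory Stop is clear from here.
Old-Town Walk starts before Observatory Photo ends → Observatory Photo and Old-Town Walk overlap.
Overlapping pairs: Observatory Photo & Old-Town Walk — 1 in total.

1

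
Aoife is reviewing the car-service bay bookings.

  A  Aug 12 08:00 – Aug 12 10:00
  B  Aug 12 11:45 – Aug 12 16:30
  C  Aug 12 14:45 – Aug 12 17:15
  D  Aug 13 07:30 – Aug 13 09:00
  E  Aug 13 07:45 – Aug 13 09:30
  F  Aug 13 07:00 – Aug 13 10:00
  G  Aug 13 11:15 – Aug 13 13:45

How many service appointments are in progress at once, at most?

Walk through starts and ends in time order (an end at T is processed before a start at T):
Aug 12 08:00 start A → 1
Aug 12 10:00 end A → 0
Aug 12 11:45 start B → 1
Aug 12 14:45 start C → 2
Aug 12 16:30 end B → 1
Aug 12 17:15 end C → 0
Aug 13 07:00 start F → 1
Aug 13 07:30 start D → 2
Aug 13 07:45 start E → 3
Aug 13 09:00 end D → 2
Aug 13 09:30 end E → 1
Aug 13 10:00 end F → 0
Aug 13 11:15 start G → 1
Aug 13 13:45 end G → 0
Peak is 3, at Aug 13 07:45 (D, E, F).

3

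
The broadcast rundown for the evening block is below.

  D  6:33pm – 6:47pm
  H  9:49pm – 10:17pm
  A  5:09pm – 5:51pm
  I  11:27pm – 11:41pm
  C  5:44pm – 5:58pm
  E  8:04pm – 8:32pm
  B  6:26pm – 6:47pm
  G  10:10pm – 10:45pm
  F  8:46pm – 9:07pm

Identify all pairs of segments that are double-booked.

Sorted by start: A, C, B, D, E, F, H, G, I.
C starts before A ends → A and C overlap.
B starts after A ends, so A has no further overlaps.
B starts after C ends, so C has no further overlaps.
D starts before B ends → B and D overlap.
E starts after B ends, so B has no further overlaps.
E starts after D ends, so D has no further overlaps.
F starts after E ends, so E has no further overlaps.
H starts after F ends, so F has no further overlaps.
G starts before H ends → H and G overlap.
I starts after H ends.
I starts after G ends.

A & C, B & D, G & H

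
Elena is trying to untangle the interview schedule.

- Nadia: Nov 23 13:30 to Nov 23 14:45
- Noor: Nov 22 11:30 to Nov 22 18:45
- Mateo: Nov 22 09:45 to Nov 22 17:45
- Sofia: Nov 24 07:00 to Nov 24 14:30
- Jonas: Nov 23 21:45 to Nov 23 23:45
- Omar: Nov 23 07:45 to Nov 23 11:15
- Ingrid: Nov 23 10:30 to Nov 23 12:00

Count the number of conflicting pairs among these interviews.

2

Sorted by start: Mateo, Noor, Omar, Ingrid, Nadia, Jonas, Sofia.
Noor starts before Mateo ends → Mateo and Noor overlap.
Omar starts after Mateo ends, so Mateo has no further overlaps.
Omar starts after Noor ends, so Noor has no further overlaps.
Ingrid starts before Omar ends → Omar and Ingrid overlap.
Nadia starts after Omar ends, so Omar has no further overlaps.
Nadia starts after Ingrid ends, so Ingrid has no further overlaps.
Jonas starts after Nadia ends, so Nadia has no further overlaps.
Sofia starts after Jonas ends.
Overlapping pairs: Ingrid & Omar, Mateo & Noor — 2 in total.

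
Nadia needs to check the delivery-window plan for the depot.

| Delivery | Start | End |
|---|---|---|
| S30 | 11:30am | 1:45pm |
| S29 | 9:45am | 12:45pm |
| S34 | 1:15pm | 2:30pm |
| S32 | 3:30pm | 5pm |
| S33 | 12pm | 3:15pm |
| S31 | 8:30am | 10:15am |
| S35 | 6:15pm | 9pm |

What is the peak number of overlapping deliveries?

3

Sort all start/end points and keep a running count:
8:30am start S31 → 1
9:45am start S29 → 2
10:15am end S31 → 1
11:30am start S30 → 2
12pm start S33 → 3
12:45pm end S29 → 2
1:15pm start S34 → 3
1:45pm end S30 → 2
2:30pm end S34 → 1
3:15pm end S33 → 0
3:30pm start S32 → 1
5pm end S32 → 0
6:15pm start S35 → 1
9pm end S35 → 0
Peak is 3, at 12pm (S29, S30, S33).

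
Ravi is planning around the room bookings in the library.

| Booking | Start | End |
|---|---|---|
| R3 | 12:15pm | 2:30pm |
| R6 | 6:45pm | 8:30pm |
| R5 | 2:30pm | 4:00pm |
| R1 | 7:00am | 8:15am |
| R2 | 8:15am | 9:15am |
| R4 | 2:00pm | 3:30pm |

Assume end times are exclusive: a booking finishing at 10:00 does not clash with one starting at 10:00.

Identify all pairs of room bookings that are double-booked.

R3 & R4, R4 & R5

Two intervals overlap when each starts before the other ends.
Sorted by start: R1, R2, R3, R4, R5, R6.
R2 starts exactly when R1 ends (back-to-back, no overlap), so R1 has no further overlaps.
R3 starts after R2 ends, so R2 has no further overlaps.
R4 starts before R3 ends → R3 and R4 overlap.
R5 starts exactly when R3 ends (back-to-back, no overlap), so R3 has no further overlaps.
R5 starts before R4 ends → R4 and R5 overlap.
R6 starts after R4 ends.
R6 starts after R5 ends.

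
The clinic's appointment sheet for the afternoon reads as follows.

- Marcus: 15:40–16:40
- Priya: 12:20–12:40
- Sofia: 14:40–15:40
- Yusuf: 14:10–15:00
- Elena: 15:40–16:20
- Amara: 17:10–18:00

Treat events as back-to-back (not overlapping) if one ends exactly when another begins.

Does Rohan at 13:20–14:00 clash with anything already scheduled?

No — it doesn't clash with anything

Priya: ends 12:40 at or before Rohan starts 13:20 → clear.
Yusuf: starts 14:10 at or after Rohan ends 14:00 → clear.
Sofia: starts 14:40 at or after Rohan ends 14:00 → clear.
Marcus: starts 15:40 at or after Rohan ends 14:00 → clear.
Elena: starts 15:40 at or after Rohan ends 14:00 → clear.
Amara: starts 17:10 at or after Rohan ends 14:00 → clear.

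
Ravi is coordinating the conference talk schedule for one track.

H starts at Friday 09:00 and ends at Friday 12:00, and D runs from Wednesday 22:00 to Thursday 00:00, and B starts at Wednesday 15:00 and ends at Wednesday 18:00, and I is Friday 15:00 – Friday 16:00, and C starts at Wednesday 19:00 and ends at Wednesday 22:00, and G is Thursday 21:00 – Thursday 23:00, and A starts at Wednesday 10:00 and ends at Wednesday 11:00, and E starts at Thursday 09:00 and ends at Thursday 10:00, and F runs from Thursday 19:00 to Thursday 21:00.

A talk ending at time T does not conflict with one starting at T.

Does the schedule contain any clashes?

Check each pair: they overlap iff neither finishes before the other starts.
Sorted by start: A, B, C, D, E, F, G, H, I.
B starts after A ends, so nothing later overlaps A either.
C starts after B ends, so nothing later overlaps B either.
D starts exactly when C ends (back-to-back, no overlap), so nothing later overlaps C either.
E starts after D ends, so nothing later overlaps D either.
F starts after E ends, so nothing later overlaps E either.
G starts exactly when F ends (back-to-back, no overlap), so nothing later overlaps F either.
H starts after G ends, so nothing later overlaps G either.
I starts after H ends.
Every pair is clear; the schedule has no overlaps.

No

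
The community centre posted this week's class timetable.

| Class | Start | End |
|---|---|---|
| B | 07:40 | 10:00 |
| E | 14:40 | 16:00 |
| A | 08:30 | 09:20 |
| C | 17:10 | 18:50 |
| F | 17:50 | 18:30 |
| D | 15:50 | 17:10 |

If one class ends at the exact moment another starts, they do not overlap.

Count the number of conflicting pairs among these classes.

Two intervals overlap when each starts before the other ends.
Sorted by start: B, A, E, D, C, F.
A starts before B ends → B and A overlap.
E starts after B ends — done with B.
E starts after A ends — done with A.
D starts before E ends → E and D overlap.
C starts after E ends — done with E.
C starts exactly when D ends (back-to-back, no overlap) — done with D.
F starts before C ends → C and F overlap.
Overlapping pairs: A & B, C & F, D & E — 3 in total.

3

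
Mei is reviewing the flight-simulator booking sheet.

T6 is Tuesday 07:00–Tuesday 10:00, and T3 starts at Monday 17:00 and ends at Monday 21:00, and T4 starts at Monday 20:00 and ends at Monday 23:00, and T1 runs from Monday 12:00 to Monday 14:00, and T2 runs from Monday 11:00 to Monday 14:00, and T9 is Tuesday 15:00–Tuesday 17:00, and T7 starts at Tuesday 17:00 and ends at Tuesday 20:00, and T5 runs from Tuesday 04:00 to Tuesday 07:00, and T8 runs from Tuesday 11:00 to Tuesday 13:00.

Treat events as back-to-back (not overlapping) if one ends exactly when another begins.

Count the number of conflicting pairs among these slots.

2

Sorted by start: T2, T1, T3, T4, T5, T6, T8, T9, T7.
T1 starts before T2 ends → T2 and T1 overlap.
T3 starts after T2 ends, so T2 has no further overlaps.
T3 starts after T1 ends, so T1 has no further overlaps.
T4 starts before T3 ends → T3 and T4 overlap.
T5 starts after T3 ends, so T3 has no further overlaps.
T5 starts after T4 ends, so T4 has no further overlaps.
T6 starts exactly when T5 ends (back-to-back, no overlap), so T5 has no further overlaps.
T8 starts after T6 ends, so T6 has no further overlaps.
T9 starts after T8 ends, so T8 has no further overlaps.
T7 starts exactly when T9 ends (back-to-back, no overlap).
Overlapping pairs: T1 & T2, T3 & T4 — 2 in total.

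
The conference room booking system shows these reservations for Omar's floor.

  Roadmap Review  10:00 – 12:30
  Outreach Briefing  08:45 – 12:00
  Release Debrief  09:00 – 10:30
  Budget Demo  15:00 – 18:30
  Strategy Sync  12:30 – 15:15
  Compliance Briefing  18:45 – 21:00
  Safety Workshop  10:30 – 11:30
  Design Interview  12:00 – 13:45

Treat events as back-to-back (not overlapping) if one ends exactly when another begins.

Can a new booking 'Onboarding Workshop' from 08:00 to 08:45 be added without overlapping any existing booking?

Outreach Briefing: starts 08:45 at or after Onboarding Workshop ends 08:45 → clear.
Release Debrief: starts 09:00 at or after Onboarding Workshop ends 08:45 → clear.
Roadmap Review: starts 10:00 at or after Onboarding Workshop ends 08:45 → clear.
Safety Workshop: starts 10:30 at or after Onboarding Workshop ends 08:45 → clear.
Design Interview: starts 12:00 at or after Onboarding Workshop ends 08:45 → clear.
Strategy Sync: starts 12:30 at or after Onboarding Workshop ends 08:45 → clear.
Budget Demo: starts 15:00 at or after Onboarding Workshop ends 08:45 → clear.
Compliance Briefing: starts 18:45 at or after Onboarding Workshop ends 08:45 → clear.

Yes — the slot is free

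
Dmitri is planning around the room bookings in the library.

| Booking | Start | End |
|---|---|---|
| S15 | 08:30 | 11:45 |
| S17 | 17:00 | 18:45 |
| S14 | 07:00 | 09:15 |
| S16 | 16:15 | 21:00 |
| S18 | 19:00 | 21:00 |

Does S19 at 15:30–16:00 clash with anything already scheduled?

S14: ends 09:15 at or before S19 starts 15:30 → clear.
S15: ends 11:45 at or before S19 starts 15:30 → clear.
S16: starts 16:15 at or after S19 ends 16:00 → clear.
S17: starts 17:00 at or after S19 ends 16:00 → clear.
S18: starts 19:00 at or after S19 ends 16:00 → clear.

No — it doesn't clash with anything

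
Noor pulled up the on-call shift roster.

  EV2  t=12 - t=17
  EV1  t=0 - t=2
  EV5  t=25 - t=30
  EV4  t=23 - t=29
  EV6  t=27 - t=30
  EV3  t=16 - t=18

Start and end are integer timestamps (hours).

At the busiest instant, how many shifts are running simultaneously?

3

Walk through starts and ends in time order (an end at T is processed before a start at T):
t=0 start EV1 → 1
t=2 end EV1 → 0
t=12 start EV2 → 1
t=16 start EV3 → 2
t=17 end EV2 → 1
t=18 end EV3 → 0
t=23 start EV4 → 1
t=25 start EV5 → 2
t=27 start EV6 → 3
t=29 end EV4 → 2
t=30 end EV5 → 1
t=30 end EV6 → 0
Peak is 3, at t=27 (EV4, EV5, EV6).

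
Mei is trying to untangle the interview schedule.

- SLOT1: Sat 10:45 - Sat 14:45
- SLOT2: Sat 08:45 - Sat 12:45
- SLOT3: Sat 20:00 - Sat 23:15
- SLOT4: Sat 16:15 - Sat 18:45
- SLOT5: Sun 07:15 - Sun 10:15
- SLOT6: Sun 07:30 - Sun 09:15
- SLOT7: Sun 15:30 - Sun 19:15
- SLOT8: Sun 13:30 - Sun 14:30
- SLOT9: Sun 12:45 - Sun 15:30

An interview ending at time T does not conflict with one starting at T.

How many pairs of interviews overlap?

Sorted by start: SLOT2, SLOT1, SLOT4, SLOT3, SLOT5, SLOT6, SLOT9, SLOT8, SLOT7.
SLOT1 starts before SLOT2 ends → SLOT2 and SLOT1 overlap.
SLOT4 starts after SLOT2 ends, so SLOT2 has no further overlaps.
SLOT4 starts after SLOT1 ends, so SLOT1 has no further overlaps.
SLOT3 starts after SLOT4 ends, so SLOT4 has no further overlaps.
SLOT5 starts after SLOT3 ends, so SLOT3 has no further overlaps.
SLOT6 starts before SLOT5 ends → SLOT5 and SLOT6 overlap.
SLOT9 starts after SLOT5 ends, so SLOT5 has no further overlaps.
SLOT9 starts after SLOT6 ends, so SLOT6 has no further overlaps.
SLOT8 starts before SLOT9 ends → SLOT9 and SLOT8 overlap.
SLOT7 starts exactly when SLOT9 ends (back-to-back, no overlap).
SLOT7 starts after SLOT8 ends.
Overlapping pairs: SLOT1 & SLOT2, SLOT5 & SLOT6, SLOT8 & SLOT9 — 3 in total.

3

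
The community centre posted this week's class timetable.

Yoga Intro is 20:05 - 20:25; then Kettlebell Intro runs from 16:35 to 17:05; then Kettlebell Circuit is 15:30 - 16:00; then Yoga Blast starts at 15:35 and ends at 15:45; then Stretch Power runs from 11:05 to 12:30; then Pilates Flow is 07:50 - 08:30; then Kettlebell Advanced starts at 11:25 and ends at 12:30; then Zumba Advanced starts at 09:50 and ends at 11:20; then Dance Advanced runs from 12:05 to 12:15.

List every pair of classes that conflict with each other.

Dance Advanced & Kettlebell Advanced, Dance Advanced & Stretch Power, Kettlebell Advanced & Stretch Power, Kettlebell Circuit & Yoga Blast, Stretch Power & Zumba Advanced

Two intervals overlap when each starts before the other ends.
Sorted by start: Pilates Flow, Zumba Advanced, Stretch Power, Kettlebell Advanced, Dance Advanced, Kettlebell Circuit, Yoga Blast, Kettlebell Intro, Yoga Intro.
Zumba Advanced starts after Pilates Flow ends; Pilates Flow is clear from here.
Stretch Power starts before Zumba Advanced ends → Zumba Advanced and Stretch Power overlap.
Kettlebell Advanced starts after Zumba Advanced ends; Zumba Advanced is clear from here.
Kettlebell Advanced starts before Stretch Power ends → Stretch Power and Kettlebell Advanced overlap.
Dance Advanced starts before Stretch Power ends → Stretch Power and Dance Advanced overlap.
Kettlebell Circuit starts after Stretch Power ends; Stretch Power is clear from here.
Dance Advanced starts before Kettlebell Advanced ends → Kettlebell Advanced and Dance Advanced overlap.
Kettlebell Circuit starts after Kettlebell Advanced ends; Kettlebell Advanced is clear from here.
Kettlebell Circuit starts after Dance Advanced ends; Dance Advanced is clear from here.
Yoga Blast starts before Kettlebell Circuit ends → Kettlebell Circuit and Yoga Blast overlap.
Kettlebell Intro starts after Kettlebell Circuit ends; Kettlebell Circuit is clear from here.
Kettlebell Intro starts after Yoga Blast ends; Yoga Blast is clear from here.
Yoga Intro starts after Kettlebell Intro ends.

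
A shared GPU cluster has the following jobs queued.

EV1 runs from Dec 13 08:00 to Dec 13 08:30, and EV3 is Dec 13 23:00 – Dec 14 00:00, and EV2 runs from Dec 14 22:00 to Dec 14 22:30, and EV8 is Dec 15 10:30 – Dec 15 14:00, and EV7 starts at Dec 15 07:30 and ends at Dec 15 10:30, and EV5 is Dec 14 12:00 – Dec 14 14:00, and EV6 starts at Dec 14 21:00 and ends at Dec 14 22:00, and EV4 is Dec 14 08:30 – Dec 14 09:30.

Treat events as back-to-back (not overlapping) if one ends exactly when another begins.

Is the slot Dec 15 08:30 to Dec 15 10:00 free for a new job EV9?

No — it overlaps EV7

EV1: ends Dec 13 08:30 at or before EV9 starts Dec 15 08:30 → clear.
EV3: ends Dec 14 00:00 at or before EV9 starts Dec 15 08:30 → clear.
EV4: ends Dec 14 09:30 at or before EV9 starts Dec 15 08:30 → clear.
EV5: ends Dec 14 14:00 at or before EV9 starts Dec 15 08:30 → clear.
EV6: ends Dec 14 22:00 at or before EV9 starts Dec 15 08:30 → clear.
EV2: ends Dec 14 22:30 at or before EV9 starts Dec 15 08:30 → clear.
EV7: starts Dec 15 07:30 before EV9 ends Dec 15 10:00, and ends Dec 15 10:30 after EV9 starts Dec 15 08:30 → overlap.
EV8: starts Dec 15 10:30 at or after EV9 ends Dec 15 10:00 → clear.
EV9 overlaps EV7.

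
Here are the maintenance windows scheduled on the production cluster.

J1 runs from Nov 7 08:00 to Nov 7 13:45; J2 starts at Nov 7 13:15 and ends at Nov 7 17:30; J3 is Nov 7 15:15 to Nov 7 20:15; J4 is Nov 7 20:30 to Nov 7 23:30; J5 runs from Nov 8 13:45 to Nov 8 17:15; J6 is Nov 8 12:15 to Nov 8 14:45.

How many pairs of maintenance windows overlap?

Sorted by start: J1, J2, J3, J4, J6, J5.
J2 starts before J1 ends → J1 and J2 overlap.
J3 starts after J1 ends — done with J1.
J3 starts before J2 ends → J2 and J3 overlap.
J4 starts after J2 ends — done with J2.
J4 starts after J3 ends — done with J3.
J6 starts after J4 ends — done with J4.
J5 starts before J6 ends → J6 and J5 overlap.
Overlapping pairs: J1 & J2, J2 & J3, J5 & J6 — 3 in total.

3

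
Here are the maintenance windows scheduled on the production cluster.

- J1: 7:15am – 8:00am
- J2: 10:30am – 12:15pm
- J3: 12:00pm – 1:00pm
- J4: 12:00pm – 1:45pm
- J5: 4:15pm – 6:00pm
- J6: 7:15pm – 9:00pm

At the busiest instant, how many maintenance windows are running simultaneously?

3

Sort all start/end points and keep a running count:
7:15am start J1 → 1
8:00am end J1 → 0
10:30am start J2 → 1
12:00pm start J3 → 2
12:00pm start J4 → 3
12:15pm end J2 → 2
1:00pm end J3 → 1
1:45pm end J4 → 0
4:15pm start J5 → 1
6:00pm end J5 → 0
7:15pm start J6 → 1
9:00pm end J6 → 0
Peak is 3, at 12:00pm (J2, J3, J4).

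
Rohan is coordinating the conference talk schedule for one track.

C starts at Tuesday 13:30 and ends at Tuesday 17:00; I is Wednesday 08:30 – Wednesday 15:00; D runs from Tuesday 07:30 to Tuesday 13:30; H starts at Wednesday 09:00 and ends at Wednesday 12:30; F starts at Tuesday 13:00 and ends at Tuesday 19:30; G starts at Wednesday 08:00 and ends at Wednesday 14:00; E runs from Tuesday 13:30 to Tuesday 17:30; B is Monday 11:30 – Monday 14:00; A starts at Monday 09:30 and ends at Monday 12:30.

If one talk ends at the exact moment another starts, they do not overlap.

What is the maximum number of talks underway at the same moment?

3

Sweep the timeline, counting +1 at each start and −1 at each end (ends before starts at a tie):
Monday 09:30 start A → 1
Monday 11:30 start B → 2
Monday 12:30 end A → 1
Monday 14:00 end B → 0
Tuesday 07:30 start D → 1
Tuesday 13:00 start F → 2
Tuesday 13:30 end D → 1
Tuesday 13:30 start C → 2
Tuesday 13:30 start E → 3
Tuesday 17:00 end C → 2
Tuesday 17:30 end E → 1
Tuesday 19:30 end F → 0
Wednesday 08:00 start G → 1
Wednesday 08:30 start I → 2
Wednesday 09:00 start H → 3
Wednesday 12:30 end H → 2
Wednesday 14:00 end G → 1
Wednesday 15:00 end I → 0
Peak is 3, at Tuesday 13:30 (C, E, F).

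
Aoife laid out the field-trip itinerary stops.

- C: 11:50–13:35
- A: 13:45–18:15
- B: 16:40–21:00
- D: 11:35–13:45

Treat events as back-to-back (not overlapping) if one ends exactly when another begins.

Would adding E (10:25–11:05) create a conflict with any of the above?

D: starts 11:35 at or after E ends 11:05 → clear.
C: starts 11:50 at or after E ends 11:05 → clear.
A: starts 13:45 at or after E ends 11:05 → clear.
B: starts 16:40 at or after E ends 11:05 → clear.

No — it doesn't clash with anything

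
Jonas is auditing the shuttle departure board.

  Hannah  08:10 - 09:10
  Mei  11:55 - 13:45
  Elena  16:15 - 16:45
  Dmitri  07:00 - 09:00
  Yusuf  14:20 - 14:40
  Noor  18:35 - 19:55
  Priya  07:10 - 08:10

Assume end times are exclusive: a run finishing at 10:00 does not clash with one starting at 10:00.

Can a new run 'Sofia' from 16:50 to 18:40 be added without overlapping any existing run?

No — it overlaps Noor

Dmitri: ends 09:00 at or before Sofia starts 16:50 → clear.
Priya: ends 08:10 at or before Sofia starts 16:50 → clear.
Hannah: ends 09:10 at or before Sofia starts 16:50 → clear.
Mei: ends 13:45 at or before Sofia starts 16:50 → clear.
Yusuf: ends 14:40 at or before Sofia starts 16:50 → clear.
Elena: ends 16:45 at or before Sofia starts 16:50 → clear.
Noor: starts 18:35 before Sofia ends 18:40, and ends 19:55 after Sofia starts 16:50 → overlap.
Sofia overlaps Noor.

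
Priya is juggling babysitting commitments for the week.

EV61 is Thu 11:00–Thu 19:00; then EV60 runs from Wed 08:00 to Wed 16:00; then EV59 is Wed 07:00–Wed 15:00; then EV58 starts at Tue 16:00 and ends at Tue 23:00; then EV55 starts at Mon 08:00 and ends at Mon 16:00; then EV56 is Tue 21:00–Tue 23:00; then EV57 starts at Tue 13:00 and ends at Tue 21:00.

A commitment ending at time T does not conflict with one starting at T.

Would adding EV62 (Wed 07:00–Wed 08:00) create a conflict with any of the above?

Yes — it overlaps EV59

EV55: ends Mon 16:00 at or before EV62 starts Wed 07:00 → clear.
EV57: ends Tue 21:00 at or before EV62 starts Wed 07:00 → clear.
EV58: ends Tue 23:00 at or before EV62 starts Wed 07:00 → clear.
EV56: ends Tue 23:00 at or before EV62 starts Wed 07:00 → clear.
EV59: starts Wed 07:00 before EV62 ends Wed 08:00, and ends Wed 15:00 after EV62 starts Wed 07:00 → overlap.
EV60: starts Wed 08:00 at or after EV62 ends Wed 08:00 → clear.
EV61: starts Thu 11:00 at or after EV62 ends Wed 08:00 → clear.
EV62 overlaps EV59.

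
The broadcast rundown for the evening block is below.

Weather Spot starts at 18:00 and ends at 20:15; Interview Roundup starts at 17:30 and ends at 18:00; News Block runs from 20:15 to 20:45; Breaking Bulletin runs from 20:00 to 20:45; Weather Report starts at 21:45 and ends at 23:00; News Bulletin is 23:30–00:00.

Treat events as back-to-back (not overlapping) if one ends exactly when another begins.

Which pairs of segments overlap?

Breaking Bulletin & News Block, Breaking Bulletin & Weather Spot

Sorted by start: Interview Roundup, Weather Spot, Breaking Bulletin, News Block, Weather Report, News Bulletin.
Weather Spot starts exactly when Interview Roundup ends (back-to-back, no overlap) — done with Interview Roundup.
Breaking Bulletin starts before Weather Spot ends → Weather Spot and Breaking Bulletin overlap.
News Block starts exactly when Weather Spot ends (back-to-back, no overlap) — done with Weather Spot.
News Block starts before Breaking Bulletin ends → Breaking Bulletin and News Block overlap.
Weather Report starts after Breaking Bulletin ends — done with Breaking Bulletin.
Weather Report starts after News Block ends — done with News Block.
News Bulletin starts after Weather Report ends.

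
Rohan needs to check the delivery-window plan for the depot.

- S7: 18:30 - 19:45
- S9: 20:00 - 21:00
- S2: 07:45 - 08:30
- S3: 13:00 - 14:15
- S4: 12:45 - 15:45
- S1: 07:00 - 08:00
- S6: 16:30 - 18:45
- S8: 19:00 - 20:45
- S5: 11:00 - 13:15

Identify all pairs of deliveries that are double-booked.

S1 & S2, S3 & S4, S3 & S5, S4 & S5, S6 & S7, S7 & S8, S8 & S9

Two intervals overlap when each starts before the other ends.
Sorted by start: S1, S2, S5, S4, S3, S6, S7, S8, S9.
S2 starts before S1 ends → S1 and S2 overlap.
S5 starts after S1 ends, so nothing later overlaps S1 either.
S5 starts after S2 ends, so nothing later overlaps S2 either.
S4 starts before S5 ends → S5 and S4 overlap.
S3 starts before S5 ends → S5 and S3 overlap.
S6 starts after S5 ends, so nothing later overlaps S5 either.
S3 starts before S4 ends → S4 and S3 overlap.
S6 starts after S4 ends, so nothing later overlaps S4 either.
S6 starts after S3 ends, so nothing later overlaps S3 either.
S7 starts before S6 ends → S6 and S7 overlap.
S8 starts after S6 ends, so nothing later overlaps S6 either.
S8 starts before S7 ends → S7 and S8 overlap.
S9 starts after S7 ends.
S9 starts before S8 ends → S8 and S9 overlap.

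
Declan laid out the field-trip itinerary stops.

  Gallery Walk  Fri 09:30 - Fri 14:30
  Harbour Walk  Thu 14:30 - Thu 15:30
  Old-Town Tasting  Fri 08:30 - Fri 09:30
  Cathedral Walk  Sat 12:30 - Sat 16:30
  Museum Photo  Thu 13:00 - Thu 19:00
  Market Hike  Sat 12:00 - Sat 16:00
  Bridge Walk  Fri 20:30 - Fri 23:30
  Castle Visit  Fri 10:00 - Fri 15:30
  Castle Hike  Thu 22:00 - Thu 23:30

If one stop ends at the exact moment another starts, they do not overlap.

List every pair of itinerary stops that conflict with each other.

Castle Visit & Gallery Walk, Cathedral Walk & Market Hike, Harbour Walk & Museum Photo

Two intervals overlap when each starts before the other ends.
Sorted by start: Museum Photo, Harbour Walk, Castle Hike, Old-Town Tasting, Gallery Walk, Castle Visit, Bridge Walk, Market Hike, Cathedral Walk.
Harbour Walk starts before Museum Photo ends → Museum Photo and Harbour Walk overlap.
Castle Hike starts after Museum Photo ends, so Museum Photo has no further overlaps.
Castle Hike starts after Harbour Walk ends, so Harbour Walk has no further overlaps.
Old-Town Tasting starts after Castle Hike ends, so Castle Hike has no further overlaps.
Gallery Walk starts exactly when Old-Town Tasting ends (back-to-back, no overlap), so Old-Town Tasting has no further overlaps.
Castle Visit starts before Gallery Walk ends → Gallery Walk and Castle Visit overlap.
Bridge Walk starts after Gallery Walk ends, so Gallery Walk has no further overlaps.
Bridge Walk starts after Castle Visit ends, so Castle Visit has no further overlaps.
Market Hike starts after Bridge Walk ends, so Bridge Walk has no further overlaps.
Cathedral Walk starts before Market Hike ends → Market Hike and Cathedral Walk overlap.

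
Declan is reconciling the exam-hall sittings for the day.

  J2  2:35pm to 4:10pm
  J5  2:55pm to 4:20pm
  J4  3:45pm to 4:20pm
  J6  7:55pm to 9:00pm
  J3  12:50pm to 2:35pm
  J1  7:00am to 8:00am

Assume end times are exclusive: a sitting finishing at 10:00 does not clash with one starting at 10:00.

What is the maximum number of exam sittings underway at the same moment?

3

Sort all start/end points and keep a running count:
7:00am start J1 → 1
8:00am end J1 → 0
12:50pm start J3 → 1
2:35pm end J3 → 0
2:35pm start J2 → 1
2:55pm start J5 → 2
3:45pm start J4 → 3
4:10pm end J2 → 2
4:20pm end J4 → 1
4:20pm end J5 → 0
7:55pm start J6 → 1
9:00pm end J6 → 0
Peak is 3, at 3:45pm (J2, J4, J5).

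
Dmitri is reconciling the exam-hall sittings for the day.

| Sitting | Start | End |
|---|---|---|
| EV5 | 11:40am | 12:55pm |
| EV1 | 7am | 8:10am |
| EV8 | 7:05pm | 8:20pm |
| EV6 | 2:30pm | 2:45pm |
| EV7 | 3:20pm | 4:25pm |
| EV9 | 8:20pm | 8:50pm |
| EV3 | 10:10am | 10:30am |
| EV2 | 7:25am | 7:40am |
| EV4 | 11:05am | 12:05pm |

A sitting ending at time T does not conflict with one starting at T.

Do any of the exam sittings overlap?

Sorted by start: EV1, EV2, EV3, EV4, EV5, EV6, EV7, EV8, EV9.
EV2 starts before EV1 ends → EV1 and EV2 overlap.
That's a conflict, so the schedule is not conflict-free.

Yes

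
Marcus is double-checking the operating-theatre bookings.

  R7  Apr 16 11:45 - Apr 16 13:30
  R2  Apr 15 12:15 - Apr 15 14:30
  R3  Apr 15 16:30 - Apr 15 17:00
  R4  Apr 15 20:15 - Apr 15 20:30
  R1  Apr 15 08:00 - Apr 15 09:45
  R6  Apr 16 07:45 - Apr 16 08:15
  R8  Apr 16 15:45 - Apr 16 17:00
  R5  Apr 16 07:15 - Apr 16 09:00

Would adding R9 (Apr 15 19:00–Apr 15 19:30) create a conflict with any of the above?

No — it doesn't clash with anything

R1: ends Apr 15 09:45 at or before R9 starts Apr 15 19:00 → clear.
R2: ends Apr 15 14:30 at or before R9 starts Apr 15 19:00 → clear.
R3: ends Apr 15 17:00 at or before R9 starts Apr 15 19:00 → clear.
R4: starts Apr 15 20:15 at or after R9 ends Apr 15 19:30 → clear.
R5: starts Apr 16 07:15 at or after R9 ends Apr 15 19:30 → clear.
R6: starts Apr 16 07:45 at or after R9 ends Apr 15 19:30 → clear.
R7: starts Apr 16 11:45 at or after R9 ends Apr 15 19:30 → clear.
R8: starts Apr 16 15:45 at or after R9 ends Apr 15 19:30 → clear.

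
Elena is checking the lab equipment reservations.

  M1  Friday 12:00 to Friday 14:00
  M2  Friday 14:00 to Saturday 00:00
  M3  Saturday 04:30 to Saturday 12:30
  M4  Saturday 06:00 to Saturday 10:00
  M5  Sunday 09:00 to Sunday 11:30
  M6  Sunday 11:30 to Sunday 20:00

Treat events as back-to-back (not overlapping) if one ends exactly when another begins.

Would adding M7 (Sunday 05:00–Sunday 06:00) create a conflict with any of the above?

M1: ends Friday 14:00 at or before M7 starts Sunday 05:00 → clear.
M2: ends Saturday 00:00 at or before M7 starts Sunday 05:00 → clear.
M3: ends Saturday 12:30 at or before M7 starts Sunday 05:00 → clear.
M4: ends Saturday 10:00 at or before M7 starts Sunday 05:00 → clear.
M5: starts Sunday 09:00 at or after M7 ends Sunday 06:00 → clear.
M6: starts Sunday 11:30 at or after M7 ends Sunday 06:00 → clear.

No — it doesn't clash with anything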